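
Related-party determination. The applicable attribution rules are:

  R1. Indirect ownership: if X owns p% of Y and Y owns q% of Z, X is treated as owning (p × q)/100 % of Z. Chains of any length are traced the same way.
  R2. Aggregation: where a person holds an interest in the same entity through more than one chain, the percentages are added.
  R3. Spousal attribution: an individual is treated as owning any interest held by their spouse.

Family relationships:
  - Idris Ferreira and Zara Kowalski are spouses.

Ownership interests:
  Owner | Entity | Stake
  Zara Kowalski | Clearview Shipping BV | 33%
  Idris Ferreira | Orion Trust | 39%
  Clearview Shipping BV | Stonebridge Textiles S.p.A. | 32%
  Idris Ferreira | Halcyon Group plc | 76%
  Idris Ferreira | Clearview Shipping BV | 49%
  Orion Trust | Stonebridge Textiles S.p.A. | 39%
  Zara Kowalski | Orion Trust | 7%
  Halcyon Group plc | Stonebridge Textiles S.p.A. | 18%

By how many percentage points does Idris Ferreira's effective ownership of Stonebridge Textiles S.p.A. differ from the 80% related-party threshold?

By spousal attribution (R3), Idris Ferreira is treated as also owning Zara Kowalski's interest in Orion Trust, giving 39% + 7% = 46%.
By spousal attribution (R3), Idris Ferreira is treated as also owning Zara Kowalski's interest in Clearview Shipping BV, giving 49% + 33% = 82%.
Chain via Halcyon Group plc (R1): 76% × 18% = 13.68% of Stonebridge Textiles S.p.A.
Chain via Orion Trust (R1): 46% × 39% = 17.94% of Stonebridge Textiles S.p.A.
Chain via Clearview Shipping BV (R1): 82% × 32% = 26.24% of Stonebridge Textiles S.p.A.
Aggregating (R2): 13.68% + 17.94% + 26.24% = 57.86%.
57.86% falls short of the 80% threshold by 22.14 percentage points.

22.14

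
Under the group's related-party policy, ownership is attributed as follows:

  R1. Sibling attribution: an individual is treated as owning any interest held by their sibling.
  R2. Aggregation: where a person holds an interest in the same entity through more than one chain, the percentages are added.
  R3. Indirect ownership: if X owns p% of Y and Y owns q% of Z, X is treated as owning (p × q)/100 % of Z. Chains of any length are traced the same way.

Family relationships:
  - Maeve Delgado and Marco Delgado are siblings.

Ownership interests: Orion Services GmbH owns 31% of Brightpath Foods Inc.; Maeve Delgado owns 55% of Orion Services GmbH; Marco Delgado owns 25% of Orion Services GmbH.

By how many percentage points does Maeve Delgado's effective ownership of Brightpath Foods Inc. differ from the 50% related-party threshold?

By sibling attribution (R1), Maeve Delgado is treated as also owning Marco Delgado's interest in Orion Services GmbH, giving 55% + 25% = 80%.
Chain via Orion Services GmbH (R3): 80% × 31% = 24.8% of Brightpath Foods Inc.
24.8% falls short of the 50% threshold by 25.2 percentage points.

25.2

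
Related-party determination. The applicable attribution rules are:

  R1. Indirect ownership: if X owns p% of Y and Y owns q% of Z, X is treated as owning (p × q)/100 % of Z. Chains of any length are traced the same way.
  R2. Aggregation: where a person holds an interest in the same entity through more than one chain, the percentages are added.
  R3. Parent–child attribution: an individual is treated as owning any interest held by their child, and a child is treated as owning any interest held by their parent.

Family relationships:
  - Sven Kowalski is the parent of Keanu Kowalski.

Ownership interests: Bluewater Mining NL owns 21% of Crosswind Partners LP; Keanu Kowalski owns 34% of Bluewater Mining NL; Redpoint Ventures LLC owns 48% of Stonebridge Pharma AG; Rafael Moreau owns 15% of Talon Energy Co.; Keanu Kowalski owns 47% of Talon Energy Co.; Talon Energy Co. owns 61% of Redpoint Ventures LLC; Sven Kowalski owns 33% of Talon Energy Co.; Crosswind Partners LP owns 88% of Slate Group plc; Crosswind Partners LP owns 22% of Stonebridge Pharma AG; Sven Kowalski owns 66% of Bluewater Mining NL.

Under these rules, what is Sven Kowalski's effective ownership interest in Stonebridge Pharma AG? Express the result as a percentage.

By parent–child attribution (R3), Sven Kowalski is treated as also owning Keanu Kowalski's interest in Bluewater Mining NL, giving 66% + 34% = 100%.
By parent–child attribution (R3), Sven Kowalski is treated as also owning Keanu Kowalski's interest in Talon Energy Co, giving 33% + 47% = 80%.
Chain via Bluewater Mining NL → Crosswind Partners LP (R1): 100% × 21% × 22% = 4.62% of Stonebridge Pharma AG.
Chain via Talon Energy Co. → Redpoint Ventures LLC (R1): 80% × 61% × 48% = 23.424% of Stonebridge Pharma AG.
Aggregating (R2): 4.62% + 23.424% = 28.044%.

28.044%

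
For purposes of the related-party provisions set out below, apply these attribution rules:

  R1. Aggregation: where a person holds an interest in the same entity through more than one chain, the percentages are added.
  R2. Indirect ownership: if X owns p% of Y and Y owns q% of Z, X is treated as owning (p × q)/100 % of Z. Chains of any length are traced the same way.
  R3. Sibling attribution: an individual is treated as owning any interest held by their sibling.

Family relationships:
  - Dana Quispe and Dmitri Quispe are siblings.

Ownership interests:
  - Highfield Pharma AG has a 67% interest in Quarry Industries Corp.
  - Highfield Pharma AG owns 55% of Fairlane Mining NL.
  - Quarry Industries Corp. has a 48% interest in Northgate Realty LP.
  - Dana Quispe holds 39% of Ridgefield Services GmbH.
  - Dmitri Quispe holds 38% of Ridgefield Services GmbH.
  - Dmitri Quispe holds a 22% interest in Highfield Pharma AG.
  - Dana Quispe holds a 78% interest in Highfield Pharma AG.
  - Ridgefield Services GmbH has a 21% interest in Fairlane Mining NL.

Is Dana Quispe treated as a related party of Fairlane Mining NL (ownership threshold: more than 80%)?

No

By sibling attribution (R3), Dana Quispe is treated as also owning Dmitri Quispe's interest in Ridgefield Services GmbH, giving 39% + 38% = 77%.
By sibling attribution (R3), Dana Quispe is treated as also owning Dmitri Quispe's interest in Highfield Pharma AG, giving 78% + 22% = 100%.
Chain via Ridgefield Services GmbH (R2): 77% × 21% = 16.17% of Fairlane Mining NL.
Chain via Highfield Pharma AG (R2): 100% × 55% = 55% of Fairlane Mining NL.
Aggregating (R1): 16.17% + 55% = 71.17%.
71.17% does not exceed the 80% threshold, so Dana is not a related party to Fairlane Mining NL.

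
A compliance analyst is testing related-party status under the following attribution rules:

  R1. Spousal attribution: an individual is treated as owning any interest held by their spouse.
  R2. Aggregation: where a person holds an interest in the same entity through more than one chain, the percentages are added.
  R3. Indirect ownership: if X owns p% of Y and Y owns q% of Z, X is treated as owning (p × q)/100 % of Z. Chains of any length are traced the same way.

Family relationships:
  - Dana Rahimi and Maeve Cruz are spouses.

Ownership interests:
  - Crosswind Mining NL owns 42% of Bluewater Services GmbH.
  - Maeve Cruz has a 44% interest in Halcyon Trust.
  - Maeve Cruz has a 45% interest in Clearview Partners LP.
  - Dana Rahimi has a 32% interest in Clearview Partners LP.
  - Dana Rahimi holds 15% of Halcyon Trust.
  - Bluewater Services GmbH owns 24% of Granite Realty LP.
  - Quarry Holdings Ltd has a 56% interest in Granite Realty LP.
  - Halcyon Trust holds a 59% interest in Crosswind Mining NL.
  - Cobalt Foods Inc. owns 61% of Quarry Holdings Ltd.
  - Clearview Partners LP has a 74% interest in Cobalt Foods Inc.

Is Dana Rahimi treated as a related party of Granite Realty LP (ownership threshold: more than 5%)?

By spousal attribution (R1), Dana Rahimi is treated as also owning Maeve Cruz's interest in Halcyon Trust, giving 15% + 44% = 59%.
By spousal attribution (R1), Dana Rahimi is treated as also owning Maeve Cruz's interest in Clearview Partners LP, giving 32% + 45% = 77%.
Chain via Halcyon Trust → Crosswind Mining NL → Bluewater Services GmbH (R3): 59% × 59% × 42% × 24% = 3.508848% of Granite Realty LP.
Chain via Clearview Partners LP → Cobalt Foods Inc. → Quarry Holdings Ltd (R3): 77% × 74% × 61% × 56% = 19.464368% of Granite Realty LP.
Aggregating (R2): 3.508848% + 19.464368% = 22.973216%.
22.973216% exceeds the 5% threshold, so Dana is a related party to Granite Realty LP.

Yes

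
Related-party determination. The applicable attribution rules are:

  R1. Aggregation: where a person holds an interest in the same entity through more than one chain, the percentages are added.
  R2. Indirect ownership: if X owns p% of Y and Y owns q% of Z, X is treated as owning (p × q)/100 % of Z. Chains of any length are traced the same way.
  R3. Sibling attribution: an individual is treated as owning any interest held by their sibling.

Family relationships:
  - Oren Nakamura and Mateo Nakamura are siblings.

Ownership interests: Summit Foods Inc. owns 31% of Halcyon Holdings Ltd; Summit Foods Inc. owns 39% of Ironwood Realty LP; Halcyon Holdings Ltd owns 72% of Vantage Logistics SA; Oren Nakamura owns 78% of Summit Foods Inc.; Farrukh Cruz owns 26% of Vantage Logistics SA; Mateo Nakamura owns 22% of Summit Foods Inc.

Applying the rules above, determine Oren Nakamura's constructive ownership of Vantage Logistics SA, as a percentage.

22.32%

By sibling attribution (R3), Oren Nakamura is treated as also owning Mateo Nakamura's interest in Summit Foods Inc, giving 78% + 22% = 100%.
Chain via Summit Foods Inc. → Halcyon Holdings Ltd (R2): 100% × 31% × 72% = 22.32% of Vantage Logistics SA.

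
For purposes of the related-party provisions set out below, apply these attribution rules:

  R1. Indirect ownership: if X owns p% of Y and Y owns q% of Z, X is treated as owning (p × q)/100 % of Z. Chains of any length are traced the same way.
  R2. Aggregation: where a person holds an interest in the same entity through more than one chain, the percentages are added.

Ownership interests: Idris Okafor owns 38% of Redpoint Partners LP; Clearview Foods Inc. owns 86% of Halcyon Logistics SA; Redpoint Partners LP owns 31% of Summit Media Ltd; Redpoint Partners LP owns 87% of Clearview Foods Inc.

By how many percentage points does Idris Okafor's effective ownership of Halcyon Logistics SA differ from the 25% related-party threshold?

Chain via Redpoint Partners LP → Clearview Foods Inc. (R1): 38% × 87% × 86% = 28.4316% of Halcyon Logistics SA.
28.4316% exceeds the 25% threshold by 3.4316 percentage points.

3.4316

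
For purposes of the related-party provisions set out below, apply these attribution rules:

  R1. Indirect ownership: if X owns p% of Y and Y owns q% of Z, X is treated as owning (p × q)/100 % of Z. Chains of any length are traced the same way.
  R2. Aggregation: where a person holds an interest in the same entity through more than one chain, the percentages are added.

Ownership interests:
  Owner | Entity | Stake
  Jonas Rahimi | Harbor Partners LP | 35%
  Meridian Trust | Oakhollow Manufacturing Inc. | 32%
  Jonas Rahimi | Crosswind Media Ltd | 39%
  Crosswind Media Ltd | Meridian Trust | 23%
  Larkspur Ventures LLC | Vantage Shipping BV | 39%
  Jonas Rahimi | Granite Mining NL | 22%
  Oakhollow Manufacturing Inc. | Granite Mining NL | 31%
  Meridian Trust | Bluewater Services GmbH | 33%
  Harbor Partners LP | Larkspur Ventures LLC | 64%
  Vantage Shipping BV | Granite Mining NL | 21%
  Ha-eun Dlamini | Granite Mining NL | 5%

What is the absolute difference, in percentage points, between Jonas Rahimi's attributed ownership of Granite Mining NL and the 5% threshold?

Chain via Crosswind Media Ltd → Meridian Trust → Oakhollow Manufacturing Inc. (R1): 39% × 23% × 32% × 31% = 0.889824% of Granite Mining NL.
Chain via Harbor Partners LP → Larkspur Ventures LLC → Vantage Shipping BV (R1): 35% × 64% × 39% × 21% = 1.83456% of Granite Mining NL.
Direct interest in Granite Mining NL: 22%.
Aggregating (R2): 0.889824% + 1.83456% + 22% = 24.724384%.
24.724384% exceeds the 5% threshold by 19.724384 percentage points.

19.724384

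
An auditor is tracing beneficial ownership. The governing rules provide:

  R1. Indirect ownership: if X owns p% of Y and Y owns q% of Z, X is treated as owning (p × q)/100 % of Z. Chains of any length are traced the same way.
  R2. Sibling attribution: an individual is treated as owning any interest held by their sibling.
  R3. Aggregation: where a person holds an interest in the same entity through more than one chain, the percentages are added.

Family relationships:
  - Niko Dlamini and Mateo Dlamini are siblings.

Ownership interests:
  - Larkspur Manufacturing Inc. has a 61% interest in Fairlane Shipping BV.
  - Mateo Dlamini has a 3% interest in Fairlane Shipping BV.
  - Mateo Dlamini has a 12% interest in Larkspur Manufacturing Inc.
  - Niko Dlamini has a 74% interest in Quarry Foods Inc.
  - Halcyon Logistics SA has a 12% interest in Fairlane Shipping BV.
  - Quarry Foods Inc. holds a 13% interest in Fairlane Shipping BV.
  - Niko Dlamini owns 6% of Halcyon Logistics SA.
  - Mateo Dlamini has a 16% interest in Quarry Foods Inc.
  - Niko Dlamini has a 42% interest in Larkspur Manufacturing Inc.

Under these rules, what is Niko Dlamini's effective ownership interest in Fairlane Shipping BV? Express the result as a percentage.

By sibling attribution (R2), Niko Dlamini is treated as also owning Mateo Dlamini's interest in Quarry Foods Inc, giving 74% + 16% = 90%.
By sibling attribution (R2), Niko Dlamini is treated as also owning Mateo Dlamini's interest in Larkspur Manufacturing Inc, giving 42% + 12% = 54%.
By sibling attribution (R2), Niko Dlamini is treated as owning Mateo Dlamini's 3% interest in Fairlane Shipping BV.
Chain via Halcyon Logistics SA (R1): 6% × 12% = 0.72% of Fairlane Shipping BV.
Chain via Quarry Foods Inc. (R1): 90% × 13% = 11.7% of Fairlane Shipping BV.
Chain via Larkspur Manufacturing Inc. (R1): 54% × 61% = 32.94% of Fairlane Shipping BV.
Direct interest in Fairlane Shipping BV: 3%.
Aggregating (R3): 0.72% + 11.7% + 32.94% + 3% = 48.36%.

48.36%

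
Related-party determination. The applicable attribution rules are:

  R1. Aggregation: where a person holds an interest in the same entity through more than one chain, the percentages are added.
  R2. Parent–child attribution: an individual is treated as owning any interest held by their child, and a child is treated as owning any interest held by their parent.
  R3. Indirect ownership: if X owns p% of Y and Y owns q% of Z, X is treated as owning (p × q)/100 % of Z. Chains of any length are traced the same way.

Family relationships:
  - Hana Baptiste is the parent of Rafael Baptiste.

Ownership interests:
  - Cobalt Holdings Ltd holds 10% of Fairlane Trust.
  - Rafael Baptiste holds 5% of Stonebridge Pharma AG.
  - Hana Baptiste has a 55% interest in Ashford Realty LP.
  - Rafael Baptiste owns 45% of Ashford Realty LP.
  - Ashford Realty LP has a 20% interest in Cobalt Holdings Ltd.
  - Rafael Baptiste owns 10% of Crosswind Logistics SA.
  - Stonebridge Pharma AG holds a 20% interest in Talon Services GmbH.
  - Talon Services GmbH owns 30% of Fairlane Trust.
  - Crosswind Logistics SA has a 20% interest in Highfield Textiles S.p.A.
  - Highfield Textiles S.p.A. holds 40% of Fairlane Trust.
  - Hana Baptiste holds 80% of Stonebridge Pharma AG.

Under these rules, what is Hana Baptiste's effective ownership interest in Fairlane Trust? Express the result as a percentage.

By parent–child attribution (R2), Hana Baptiste is treated as also owning Rafael Baptiste's interest in Stonebridge Pharma AG, giving 80% + 5% = 85%.
By parent–child attribution (R2), Hana Baptiste is treated as also owning Rafael Baptiste's interest in Ashford Realty LP, giving 55% + 45% = 100%.
By parent–child attribution (R2), Hana Baptiste is treated as owning Rafael Baptiste's 10% interest in Crosswind Logistics SA.
Chain via Stonebridge Pharma AG → Talon Services GmbH (R3): 85% × 20% × 30% = 5.1% of Fairlane Trust.
Chain via Ashford Realty LP → Cobalt Holdings Ltd (R3): 100% × 20% × 10% = 2% of Fairlane Trust.
Chain via Crosswind Logistics SA → Highfield Textiles S.p.A. (R3): 10% × 20% × 40% = 0.8% of Fairlane Trust.
Aggregating (R1): 5.1% + 2% + 0.8% = 7.9%.

7.9%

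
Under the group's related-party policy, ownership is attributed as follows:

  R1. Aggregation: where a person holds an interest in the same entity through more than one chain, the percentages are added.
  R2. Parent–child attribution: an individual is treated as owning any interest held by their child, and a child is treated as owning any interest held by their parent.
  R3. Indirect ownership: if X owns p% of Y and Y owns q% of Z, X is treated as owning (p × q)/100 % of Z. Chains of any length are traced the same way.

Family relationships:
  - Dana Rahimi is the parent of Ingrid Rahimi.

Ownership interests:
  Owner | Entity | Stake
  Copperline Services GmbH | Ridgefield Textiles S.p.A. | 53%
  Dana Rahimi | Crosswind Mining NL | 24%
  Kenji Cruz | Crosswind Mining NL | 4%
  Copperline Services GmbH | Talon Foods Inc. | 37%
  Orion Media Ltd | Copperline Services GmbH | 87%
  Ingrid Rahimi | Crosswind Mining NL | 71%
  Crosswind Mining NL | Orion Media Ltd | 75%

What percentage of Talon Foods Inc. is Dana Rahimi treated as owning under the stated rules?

22.935375%

By parent–child attribution (R2), Dana Rahimi is treated as also owning Ingrid Rahimi's interest in Crosswind Mining NL, giving 24% + 71% = 95%.
Chain via Crosswind Mining NL → Orion Media Ltd → Copperline Services GmbH (R3): 95% × 75% × 87% × 37% = 22.935375% of Talon Foods Inc.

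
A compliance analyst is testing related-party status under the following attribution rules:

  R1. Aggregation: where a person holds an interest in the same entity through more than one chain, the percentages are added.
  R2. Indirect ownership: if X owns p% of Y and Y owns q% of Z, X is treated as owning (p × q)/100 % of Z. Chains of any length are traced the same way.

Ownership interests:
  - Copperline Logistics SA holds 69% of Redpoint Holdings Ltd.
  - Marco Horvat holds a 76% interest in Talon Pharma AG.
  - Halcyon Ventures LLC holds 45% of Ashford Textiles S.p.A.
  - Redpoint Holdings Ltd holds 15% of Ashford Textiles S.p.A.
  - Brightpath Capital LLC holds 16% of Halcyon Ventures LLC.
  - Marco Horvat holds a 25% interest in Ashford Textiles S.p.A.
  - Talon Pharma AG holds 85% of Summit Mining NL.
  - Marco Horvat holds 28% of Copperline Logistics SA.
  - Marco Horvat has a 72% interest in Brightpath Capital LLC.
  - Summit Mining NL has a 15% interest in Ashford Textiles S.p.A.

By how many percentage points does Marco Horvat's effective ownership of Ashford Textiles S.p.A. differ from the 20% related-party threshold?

22.772

Chain via Brightpath Capital LLC → Halcyon Ventures LLC (R2): 72% × 16% × 45% = 5.184% of Ashford Textiles S.p.A.
Chain via Copperline Logistics SA → Redpoint Holdings Ltd (R2): 28% × 69% × 15% = 2.898% of Ashford Textiles S.p.A.
Chain via Talon Pharma AG → Summit Mining NL (R2): 76% × 85% × 15% = 9.69% of Ashford Textiles S.p.A.
Direct interest in Ashford Textiles S.p.A: 25%.
Aggregating (R1): 5.184% + 2.898% + 9.69% + 25% = 42.772%.
42.772% exceeds the 20% threshold by 22.772 percentage points.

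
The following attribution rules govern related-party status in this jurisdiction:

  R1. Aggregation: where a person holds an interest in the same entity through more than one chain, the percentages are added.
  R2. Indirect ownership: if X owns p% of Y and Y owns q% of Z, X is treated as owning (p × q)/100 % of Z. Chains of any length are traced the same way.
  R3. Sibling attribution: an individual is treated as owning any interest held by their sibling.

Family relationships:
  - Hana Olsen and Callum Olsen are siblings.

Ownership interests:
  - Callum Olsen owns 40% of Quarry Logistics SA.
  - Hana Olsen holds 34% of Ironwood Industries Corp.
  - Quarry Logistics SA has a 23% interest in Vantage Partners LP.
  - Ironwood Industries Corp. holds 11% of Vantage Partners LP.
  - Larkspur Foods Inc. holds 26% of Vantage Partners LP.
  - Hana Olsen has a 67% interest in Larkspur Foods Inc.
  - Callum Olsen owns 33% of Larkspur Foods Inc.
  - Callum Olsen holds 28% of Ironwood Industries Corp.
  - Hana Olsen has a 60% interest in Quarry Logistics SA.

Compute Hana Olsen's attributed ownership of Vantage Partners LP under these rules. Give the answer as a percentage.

55.82%

By sibling attribution (R3), Hana Olsen is treated as also owning Callum Olsen's interest in Larkspur Foods Inc, giving 67% + 33% = 100%.
By sibling attribution (R3), Hana Olsen is treated as also owning Callum Olsen's interest in Ironwood Industries Corp, giving 34% + 28% = 62%.
By sibling attribution (R3), Hana Olsen is treated as also owning Callum Olsen's interest in Quarry Logistics SA, giving 60% + 40% = 100%.
Chain via Larkspur Foods Inc. (R2): 100% × 26% = 26% of Vantage Partners LP.
Chain via Ironwood Industries Corp. (R2): 62% × 11% = 6.82% of Vantage Partners LP.
Chain via Quarry Logistics SA (R2): 100% × 23% = 23% of Vantage Partners LP.
Aggregating (R1): 26% + 6.82% + 23% = 55.82%.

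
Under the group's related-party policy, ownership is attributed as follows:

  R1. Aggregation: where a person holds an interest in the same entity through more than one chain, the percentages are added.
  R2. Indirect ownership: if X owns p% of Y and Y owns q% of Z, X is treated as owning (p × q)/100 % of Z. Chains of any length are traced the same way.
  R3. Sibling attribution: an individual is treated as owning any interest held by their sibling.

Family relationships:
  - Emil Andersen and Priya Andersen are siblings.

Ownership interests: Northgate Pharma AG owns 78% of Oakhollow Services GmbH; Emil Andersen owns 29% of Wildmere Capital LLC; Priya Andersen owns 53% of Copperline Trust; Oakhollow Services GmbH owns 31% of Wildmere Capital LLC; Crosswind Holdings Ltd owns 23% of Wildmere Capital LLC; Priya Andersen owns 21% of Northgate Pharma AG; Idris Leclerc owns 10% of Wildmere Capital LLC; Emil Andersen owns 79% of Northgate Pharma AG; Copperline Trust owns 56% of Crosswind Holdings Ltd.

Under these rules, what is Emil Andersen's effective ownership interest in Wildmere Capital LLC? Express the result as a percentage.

By sibling attribution (R3), Emil Andersen is treated as also owning Priya Andersen's interest in Northgate Pharma AG, giving 79% + 21% = 100%.
By sibling attribution (R3), Emil Andersen is treated as owning Priya Andersen's 53% interest in Copperline Trust.
Chain via Northgate Pharma AG → Oakhollow Services GmbH (R2): 100% × 78% × 31% = 24.18% of Wildmere Capital LLC.
Direct interest in Wildmere Capital LLC: 29%.
Chain via Copperline Trust → Crosswind Holdings Ltd (R2): 53% × 56% × 23% = 6.8264% of Wildmere Capital LLC.
Aggregating (R1): 24.18% + 29% + 6.8264% = 60.0064%.

60.0064%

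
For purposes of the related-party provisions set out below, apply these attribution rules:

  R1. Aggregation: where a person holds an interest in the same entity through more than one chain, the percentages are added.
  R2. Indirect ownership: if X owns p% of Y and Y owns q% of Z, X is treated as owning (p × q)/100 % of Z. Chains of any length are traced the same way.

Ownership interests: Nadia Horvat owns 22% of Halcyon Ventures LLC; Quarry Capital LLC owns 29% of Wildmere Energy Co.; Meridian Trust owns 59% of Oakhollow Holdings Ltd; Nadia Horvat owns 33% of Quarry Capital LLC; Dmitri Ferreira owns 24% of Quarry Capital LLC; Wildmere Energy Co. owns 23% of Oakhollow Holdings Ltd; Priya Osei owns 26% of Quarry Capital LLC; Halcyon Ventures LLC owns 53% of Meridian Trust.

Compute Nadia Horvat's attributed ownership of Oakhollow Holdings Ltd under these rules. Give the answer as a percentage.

9.0805%

Chain via Quarry Capital LLC → Wildmere Energy Co. (R2): 33% × 29% × 23% = 2.2011% of Oakhollow Holdings Ltd.
Chain via Halcyon Ventures LLC → Meridian Trust (R2): 22% × 53% × 59% = 6.8794% of Oakhollow Holdings Ltd.
Aggregating (R1): 2.2011% + 6.8794% = 9.0805%.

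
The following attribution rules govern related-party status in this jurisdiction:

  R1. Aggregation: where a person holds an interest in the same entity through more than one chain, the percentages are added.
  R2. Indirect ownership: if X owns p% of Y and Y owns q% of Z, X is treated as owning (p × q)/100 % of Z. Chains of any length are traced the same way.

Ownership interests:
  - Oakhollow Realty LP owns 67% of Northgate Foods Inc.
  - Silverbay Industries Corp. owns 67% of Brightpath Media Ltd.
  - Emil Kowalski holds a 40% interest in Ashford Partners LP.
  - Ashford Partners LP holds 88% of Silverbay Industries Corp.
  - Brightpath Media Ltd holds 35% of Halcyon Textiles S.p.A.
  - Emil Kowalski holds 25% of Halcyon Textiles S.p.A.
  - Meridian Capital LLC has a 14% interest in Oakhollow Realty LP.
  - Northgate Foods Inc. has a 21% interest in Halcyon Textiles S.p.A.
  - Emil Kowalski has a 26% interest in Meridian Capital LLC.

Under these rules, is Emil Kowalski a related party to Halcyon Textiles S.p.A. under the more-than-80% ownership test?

Chain via Meridian Capital LLC → Oakhollow Realty LP → Northgate Foods Inc. (R2): 26% × 14% × 67% × 21% = 0.512148% of Halcyon Textiles S.p.A.
Chain via Ashford Partners LP → Silverbay Industries Corp. → Brightpath Media Ltd (R2): 40% × 88% × 67% × 35% = 8.2544% of Halcyon Textiles S.p.A.
Direct interest in Halcyon Textiles S.p.A: 25%.
Aggregating (R1): 0.512148% + 8.2544% + 25% = 33.766548%.
33.766548% does not exceed the 80% threshold, so Emil is not a related party to Halcyon Textiles S.p.A.

No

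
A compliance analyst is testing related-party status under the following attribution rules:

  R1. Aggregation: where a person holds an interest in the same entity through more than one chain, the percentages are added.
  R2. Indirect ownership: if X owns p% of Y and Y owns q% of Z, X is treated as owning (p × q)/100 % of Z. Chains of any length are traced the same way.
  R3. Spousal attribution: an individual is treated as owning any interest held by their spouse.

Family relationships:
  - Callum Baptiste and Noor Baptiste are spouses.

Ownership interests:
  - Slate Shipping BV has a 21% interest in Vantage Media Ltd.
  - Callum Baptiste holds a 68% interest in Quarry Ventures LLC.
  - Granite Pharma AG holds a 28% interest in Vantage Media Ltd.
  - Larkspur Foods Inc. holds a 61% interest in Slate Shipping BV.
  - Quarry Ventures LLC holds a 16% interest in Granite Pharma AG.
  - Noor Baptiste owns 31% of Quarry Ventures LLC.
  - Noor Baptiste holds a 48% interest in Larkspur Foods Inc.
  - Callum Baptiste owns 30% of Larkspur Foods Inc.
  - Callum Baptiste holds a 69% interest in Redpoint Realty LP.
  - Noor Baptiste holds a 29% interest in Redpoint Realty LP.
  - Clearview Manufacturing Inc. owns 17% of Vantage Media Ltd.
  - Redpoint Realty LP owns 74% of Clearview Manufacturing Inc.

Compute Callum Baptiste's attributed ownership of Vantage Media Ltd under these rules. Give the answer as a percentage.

26.7554%

By spousal attribution (R3), Callum Baptiste is treated as also owning Noor Baptiste's interest in Quarry Ventures LLC, giving 68% + 31% = 99%.
By spousal attribution (R3), Callum Baptiste is treated as also owning Noor Baptiste's interest in Larkspur Foods Inc, giving 30% + 48% = 78%.
By spousal attribution (R3), Callum Baptiste is treated as also owning Noor Baptiste's interest in Redpoint Realty LP, giving 69% + 29% = 98%.
Chain via Quarry Ventures LLC → Granite Pharma AG (R2): 99% × 16% × 28% = 4.4352% of Vantage Media Ltd.
Chain via Larkspur Foods Inc. → Slate Shipping BV (R2): 78% × 61% × 21% = 9.9918% of Vantage Media Ltd.
Chain via Redpoint Realty LP → Clearview Manufacturing Inc. (R2): 98% × 74% × 17% = 12.3284% of Vantage Media Ltd.
Aggregating (R1): 4.4352% + 9.9918% + 12.3284% = 26.7554%.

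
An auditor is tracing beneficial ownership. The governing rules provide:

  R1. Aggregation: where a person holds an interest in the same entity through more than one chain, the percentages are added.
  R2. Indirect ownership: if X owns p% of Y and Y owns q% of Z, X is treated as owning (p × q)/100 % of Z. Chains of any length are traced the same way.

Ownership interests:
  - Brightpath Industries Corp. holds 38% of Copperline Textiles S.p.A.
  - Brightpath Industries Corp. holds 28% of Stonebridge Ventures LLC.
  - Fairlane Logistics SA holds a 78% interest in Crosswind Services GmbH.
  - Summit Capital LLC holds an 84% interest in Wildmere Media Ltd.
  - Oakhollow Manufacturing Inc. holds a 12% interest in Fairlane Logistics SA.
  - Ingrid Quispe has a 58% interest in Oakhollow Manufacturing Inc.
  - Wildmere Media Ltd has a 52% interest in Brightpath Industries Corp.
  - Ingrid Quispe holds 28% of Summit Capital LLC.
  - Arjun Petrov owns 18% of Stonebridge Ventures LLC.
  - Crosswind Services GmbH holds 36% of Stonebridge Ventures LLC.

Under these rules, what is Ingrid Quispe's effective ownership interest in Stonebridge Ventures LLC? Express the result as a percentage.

Chain via Summit Capital LLC → Wildmere Media Ltd → Brightpath Industries Corp. (R2): 28% × 84% × 52% × 28% = 3.424512% of Stonebridge Ventures LLC.
Chain via Oakhollow Manufacturing Inc. → Fairlane Logistics SA → Crosswind Services GmbH (R2): 58% × 12% × 78% × 36% = 1.954368% of Stonebridge Ventures LLC.
Aggregating (R1): 3.424512% + 1.954368% = 5.37888%.

5.37888%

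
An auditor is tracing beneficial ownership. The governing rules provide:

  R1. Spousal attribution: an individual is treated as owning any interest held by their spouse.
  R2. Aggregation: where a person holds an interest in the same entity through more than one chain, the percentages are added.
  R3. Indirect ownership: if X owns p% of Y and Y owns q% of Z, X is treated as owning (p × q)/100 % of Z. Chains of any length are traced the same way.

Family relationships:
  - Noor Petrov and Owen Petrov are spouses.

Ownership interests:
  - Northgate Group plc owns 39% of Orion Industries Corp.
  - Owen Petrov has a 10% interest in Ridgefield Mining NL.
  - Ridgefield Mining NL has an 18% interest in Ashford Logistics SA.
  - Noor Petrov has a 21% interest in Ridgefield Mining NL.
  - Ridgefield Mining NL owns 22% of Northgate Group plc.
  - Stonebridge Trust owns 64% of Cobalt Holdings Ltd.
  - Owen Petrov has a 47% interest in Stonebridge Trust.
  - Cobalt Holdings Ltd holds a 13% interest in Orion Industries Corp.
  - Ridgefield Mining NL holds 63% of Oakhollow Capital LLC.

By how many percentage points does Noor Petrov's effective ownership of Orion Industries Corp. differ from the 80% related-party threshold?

73.4298

By spousal attribution (R1), Noor Petrov is treated as also owning Owen Petrov's interest in Ridgefield Mining NL, giving 21% + 10% = 31%.
By spousal attribution (R1), Noor Petrov is treated as owning Owen Petrov's 47% interest in Stonebridge Trust.
Chain via Ridgefield Mining NL → Northgate Group plc (R3): 31% × 22% × 39% = 2.6598% of Orion Industries Corp.
Chain via Stonebridge Trust → Cobalt Holdings Ltd (R3): 47% × 64% × 13% = 3.9104% of Orion Industries Corp.
Aggregating (R2): 2.6598% + 3.9104% = 6.5702%.
6.5702% falls short of the 80% threshold by 73.4298 percentage points.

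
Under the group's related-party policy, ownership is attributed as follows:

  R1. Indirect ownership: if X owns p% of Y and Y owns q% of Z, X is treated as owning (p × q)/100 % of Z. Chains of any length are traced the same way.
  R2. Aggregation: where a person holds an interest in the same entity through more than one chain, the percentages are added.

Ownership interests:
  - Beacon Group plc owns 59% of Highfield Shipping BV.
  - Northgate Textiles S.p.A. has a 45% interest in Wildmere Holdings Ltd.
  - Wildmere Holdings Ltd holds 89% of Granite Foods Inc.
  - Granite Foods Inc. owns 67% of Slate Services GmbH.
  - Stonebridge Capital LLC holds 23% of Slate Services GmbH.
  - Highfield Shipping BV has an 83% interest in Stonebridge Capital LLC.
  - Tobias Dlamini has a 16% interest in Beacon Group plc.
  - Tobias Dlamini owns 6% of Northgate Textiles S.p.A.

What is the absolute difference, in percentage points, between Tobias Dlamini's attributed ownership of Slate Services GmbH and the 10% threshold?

Chain via Northgate Textiles S.p.A. → Wildmere Holdings Ltd → Granite Foods Inc. (R1): 6% × 45% × 89% × 67% = 1.61001% of Slate Services GmbH.
Chain via Beacon Group plc → Highfield Shipping BV → Stonebridge Capital LLC (R1): 16% × 59% × 83% × 23% = 1.802096% of Slate Services GmbH.
Aggregating (R2): 1.61001% + 1.802096% = 3.412106%.
3.412106% falls short of the 10% threshold by 6.587894 percentage points.

6.587894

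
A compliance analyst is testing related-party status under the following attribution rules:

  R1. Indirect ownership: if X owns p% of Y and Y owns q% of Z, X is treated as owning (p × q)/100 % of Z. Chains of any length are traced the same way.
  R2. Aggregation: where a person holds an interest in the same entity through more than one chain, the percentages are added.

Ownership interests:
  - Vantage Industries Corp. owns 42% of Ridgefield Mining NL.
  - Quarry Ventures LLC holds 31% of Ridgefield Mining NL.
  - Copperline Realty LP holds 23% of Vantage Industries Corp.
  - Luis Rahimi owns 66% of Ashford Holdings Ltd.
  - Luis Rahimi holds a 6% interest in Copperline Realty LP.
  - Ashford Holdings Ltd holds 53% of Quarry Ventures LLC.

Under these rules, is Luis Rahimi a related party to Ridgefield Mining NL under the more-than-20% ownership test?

No

Chain via Ashford Holdings Ltd → Quarry Ventures LLC (R1): 66% × 53% × 31% = 10.8438% of Ridgefield Mining NL.
Chain via Copperline Realty LP → Vantage Industries Corp. (R1): 6% × 23% × 42% = 0.5796% of Ridgefield Mining NL.
Aggregating (R2): 10.8438% + 0.5796% = 11.4234%.
11.4234% does not exceed the 20% threshold, so Luis is not a related party to Ridgefield Mining NL.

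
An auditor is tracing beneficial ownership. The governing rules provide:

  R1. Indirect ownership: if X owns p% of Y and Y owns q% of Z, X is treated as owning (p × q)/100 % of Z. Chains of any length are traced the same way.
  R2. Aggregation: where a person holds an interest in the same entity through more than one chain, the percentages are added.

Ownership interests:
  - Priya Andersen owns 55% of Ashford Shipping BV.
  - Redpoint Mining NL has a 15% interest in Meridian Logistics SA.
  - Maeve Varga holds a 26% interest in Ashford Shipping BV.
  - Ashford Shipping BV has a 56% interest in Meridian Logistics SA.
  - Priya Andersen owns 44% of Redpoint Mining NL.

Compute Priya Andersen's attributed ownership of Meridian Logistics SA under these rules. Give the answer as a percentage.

Chain via Ashford Shipping BV (R1): 55% × 56% = 30.8% of Meridian Logistics SA.
Chain via Redpoint Mining NL (R1): 44% × 15% = 6.6% of Meridian Logistics SA.
Aggregating (R2): 30.8% + 6.6% = 37.4%.

37.4%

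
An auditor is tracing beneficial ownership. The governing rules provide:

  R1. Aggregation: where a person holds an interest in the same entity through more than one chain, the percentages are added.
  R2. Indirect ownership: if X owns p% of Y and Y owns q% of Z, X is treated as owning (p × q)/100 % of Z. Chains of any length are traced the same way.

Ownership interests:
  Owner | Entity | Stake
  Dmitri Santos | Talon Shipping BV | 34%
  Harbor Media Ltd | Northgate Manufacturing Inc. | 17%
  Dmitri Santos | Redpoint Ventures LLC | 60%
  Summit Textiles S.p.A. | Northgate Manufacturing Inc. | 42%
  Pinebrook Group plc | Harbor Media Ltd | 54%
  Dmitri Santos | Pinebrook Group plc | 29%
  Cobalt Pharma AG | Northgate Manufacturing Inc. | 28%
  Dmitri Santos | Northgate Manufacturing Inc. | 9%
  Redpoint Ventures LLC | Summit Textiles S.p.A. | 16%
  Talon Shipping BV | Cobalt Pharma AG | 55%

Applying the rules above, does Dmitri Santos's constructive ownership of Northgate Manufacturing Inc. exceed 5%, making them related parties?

Chain via Redpoint Ventures LLC → Summit Textiles S.p.A. (R2): 60% × 16% × 42% = 4.032% of Northgate Manufacturing Inc.
Chain via Pinebrook Group plc → Harbor Media Ltd (R2): 29% × 54% × 17% = 2.6622% of Northgate Manufacturing Inc.
Chain via Talon Shipping BV → Cobalt Pharma AG (R2): 34% × 55% × 28% = 5.236% of Northgate Manufacturing Inc.
Direct interest in Northgate Manufacturing Inc: 9%.
Aggregating (R1): 4.032% + 2.6622% + 5.236% + 9% = 20.9302%.
20.9302% exceeds the 5% threshold, so Dmitri is a related party to Northgate Manufacturing Inc.

Yes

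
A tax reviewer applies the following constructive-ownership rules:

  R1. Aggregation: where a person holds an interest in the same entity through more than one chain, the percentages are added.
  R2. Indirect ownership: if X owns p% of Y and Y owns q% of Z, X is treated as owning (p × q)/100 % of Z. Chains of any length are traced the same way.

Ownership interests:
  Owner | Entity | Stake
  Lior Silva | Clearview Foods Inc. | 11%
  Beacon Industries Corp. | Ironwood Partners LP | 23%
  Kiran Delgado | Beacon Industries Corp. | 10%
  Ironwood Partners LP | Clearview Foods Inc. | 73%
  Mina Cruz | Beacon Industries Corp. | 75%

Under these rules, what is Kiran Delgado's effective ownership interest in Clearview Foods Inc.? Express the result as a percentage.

1.679%

Chain via Beacon Industries Corp. → Ironwood Partners LP (R2): 10% × 23% × 73% = 1.679% of Clearview Foods Inc.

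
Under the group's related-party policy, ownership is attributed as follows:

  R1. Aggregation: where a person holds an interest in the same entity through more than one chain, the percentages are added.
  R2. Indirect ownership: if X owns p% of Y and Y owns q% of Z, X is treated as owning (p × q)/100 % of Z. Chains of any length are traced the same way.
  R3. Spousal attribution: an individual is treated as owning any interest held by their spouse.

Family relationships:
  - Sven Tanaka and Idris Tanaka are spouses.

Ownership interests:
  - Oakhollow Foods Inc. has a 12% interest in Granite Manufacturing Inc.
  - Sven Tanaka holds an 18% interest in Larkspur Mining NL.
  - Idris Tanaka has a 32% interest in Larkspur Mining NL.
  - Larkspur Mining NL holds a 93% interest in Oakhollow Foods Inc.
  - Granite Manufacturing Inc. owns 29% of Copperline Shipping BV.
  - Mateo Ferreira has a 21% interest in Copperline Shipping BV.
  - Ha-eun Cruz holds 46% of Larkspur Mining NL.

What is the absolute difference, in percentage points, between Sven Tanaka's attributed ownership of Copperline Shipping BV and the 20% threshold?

By spousal attribution (R3), Sven Tanaka is treated as also owning Idris Tanaka's interest in Larkspur Mining NL, giving 18% + 32% = 50%.
Chain via Larkspur Mining NL → Oakhollow Foods Inc. → Granite Manufacturing Inc. (R2): 50% × 93% × 12% × 29% = 1.6182% of Copperline Shipping BV.
1.6182% falls short of the 20% threshold by 18.3818 percentage points.

18.3818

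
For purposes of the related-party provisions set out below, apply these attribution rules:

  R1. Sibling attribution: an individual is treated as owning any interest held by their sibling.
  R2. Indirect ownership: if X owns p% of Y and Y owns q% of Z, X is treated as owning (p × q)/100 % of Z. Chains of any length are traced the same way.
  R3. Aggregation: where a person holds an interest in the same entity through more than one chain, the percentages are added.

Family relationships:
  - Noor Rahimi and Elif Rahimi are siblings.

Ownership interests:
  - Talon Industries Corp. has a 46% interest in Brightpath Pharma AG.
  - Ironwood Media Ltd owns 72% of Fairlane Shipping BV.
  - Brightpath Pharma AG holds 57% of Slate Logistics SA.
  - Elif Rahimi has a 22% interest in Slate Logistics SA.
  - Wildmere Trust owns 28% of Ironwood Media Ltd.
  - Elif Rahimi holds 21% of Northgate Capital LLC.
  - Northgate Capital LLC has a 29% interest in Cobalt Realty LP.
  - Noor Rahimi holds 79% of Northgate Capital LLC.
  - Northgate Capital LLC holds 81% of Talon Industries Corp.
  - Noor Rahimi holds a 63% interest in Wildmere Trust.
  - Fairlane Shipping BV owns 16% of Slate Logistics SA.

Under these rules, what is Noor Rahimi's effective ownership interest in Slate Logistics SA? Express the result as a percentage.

By sibling attribution (R1), Noor Rahimi is treated as also owning Elif Rahimi's interest in Northgate Capital LLC, giving 79% + 21% = 100%.
By sibling attribution (R1), Noor Rahimi is treated as owning Elif Rahimi's 22% interest in Slate Logistics SA.
Chain via Northgate Capital LLC → Talon Industries Corp. → Brightpath Pharma AG (R2): 100% × 81% × 46% × 57% = 21.2382% of Slate Logistics SA.
Chain via Wildmere Trust → Ironwood Media Ltd → Fairlane Shipping BV (R2): 63% × 28% × 72% × 16% = 2.032128% of Slate Logistics SA.
Direct interest in Slate Logistics SA: 22%.
Aggregating (R3): 21.2382% + 2.032128% + 22% = 45.270328%.

45.270328%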